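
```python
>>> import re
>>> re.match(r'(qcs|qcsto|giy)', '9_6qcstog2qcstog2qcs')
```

None

`re.match` only tries the pattern at the start of the string.
Here the pattern fails at index 0, so the call returns None.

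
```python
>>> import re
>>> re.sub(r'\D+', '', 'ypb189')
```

The pattern matches one or more of a non-digit.
Matches: at [0:3] → 'ypb'.
Each match is replaced by ''.

'189'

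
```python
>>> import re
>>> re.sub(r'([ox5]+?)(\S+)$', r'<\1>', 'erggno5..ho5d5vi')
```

This matches one or more of one of [ox5] (lazy) (captured); then one or more of a non-whitespace character (captured); then anchored at the end.
Matches: at [5:16] → 'o5..ho5d5vi'.
`\1` in the replacement pulls in group 1's text for each match.

'erggn<o>'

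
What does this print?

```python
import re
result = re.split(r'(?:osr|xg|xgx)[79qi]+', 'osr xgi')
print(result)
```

Matches to split on: at [4:7] → 'xgi'.
Each match becomes a cut point; 2 segments remain.

['osr ', '']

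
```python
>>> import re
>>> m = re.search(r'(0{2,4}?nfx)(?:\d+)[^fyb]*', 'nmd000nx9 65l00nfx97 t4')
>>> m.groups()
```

The match spans [13:23] → '00nfx97 t4'.
Captured: group 1 = '00nfx'.

('00nfx',)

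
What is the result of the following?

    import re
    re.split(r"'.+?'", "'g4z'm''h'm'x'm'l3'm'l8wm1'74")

With the lazy modifier that quantifier settles for the fewest repetitions that let the rest of the pattern succeed (the atoms after it are unaffected and can still be greedy).
Splitting on the pattern gives 6 pieces.

['', 'm', 'm', 'm', 'm', '74']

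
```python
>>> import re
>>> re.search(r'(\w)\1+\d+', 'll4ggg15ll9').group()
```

'll4'

A backreference is literal: `\1` must see the identical characters the first group matched.
The match spans [0:3] → 'll4'.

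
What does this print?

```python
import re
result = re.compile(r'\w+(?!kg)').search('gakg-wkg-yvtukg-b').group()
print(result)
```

The negative lookahead/lookbehind blocks any match where the forbidden context is present.
`re.search` tries every starting position until one works.
The match spans [0:4] → 'gakg'.

gakg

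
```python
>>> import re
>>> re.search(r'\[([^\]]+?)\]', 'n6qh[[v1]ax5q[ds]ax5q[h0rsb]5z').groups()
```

('[v1',)

Unlike `match`, `search` isn't anchored — it looks for the pattern anywhere in the string.
The match spans [4:9] → '[[v1]'.
Captured: group 1 = '[v1'.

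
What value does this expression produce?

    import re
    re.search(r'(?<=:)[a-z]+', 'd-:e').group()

'e'

Because the assertion is zero-width, the text it checks is not consumed and won't appear in the result.
The match spans [3:4] → 'e'.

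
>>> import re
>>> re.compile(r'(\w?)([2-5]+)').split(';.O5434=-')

[';.', 'O', '5434', '=-']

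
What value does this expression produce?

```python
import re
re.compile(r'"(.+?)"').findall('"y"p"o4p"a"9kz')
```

Because the quantifier is non-greedy, it stops expanding at the earliest point where the rest of the pattern can succeed.
`findall` collects group 1 from each match (2 total).

['y', 'o4p']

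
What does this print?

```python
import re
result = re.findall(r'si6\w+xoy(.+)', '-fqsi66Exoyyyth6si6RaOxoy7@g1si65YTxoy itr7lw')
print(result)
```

['7@g1si65YTxoy itr7lw']

Pattern: the literal 'si6', then one or more of a word character, then the literal 'xoy'; then one or more of any character (captured).
Scanning left to right: at [3:45] match 'si66Exoyyyth6si6RaOxoy7@g1si65YTxoy itr7lw', group 1 = '7@g1si65YTxoy itr7lw'.
With a single group, `findall` returns only what that group captured — 1 item.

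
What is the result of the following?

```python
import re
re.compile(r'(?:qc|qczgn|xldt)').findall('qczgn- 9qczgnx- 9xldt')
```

['qc', 'qc', 'xldt']

`|` is ordered: at each position the engine commits to the first alternative that works.
Walking the string: at [0:2] → 'qc'; at [8:10] → 'qc'; at [17:21] → 'xldt'.
With no groups in the pattern, `findall` gives back each whole match — 3 here.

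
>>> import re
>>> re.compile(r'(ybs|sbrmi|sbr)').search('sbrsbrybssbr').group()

`search` walks the string left to right and returns the first match it finds.
The match spans [0:3] → 'sbr'.
Captured: group 1 = 'sbr'.

'sbr'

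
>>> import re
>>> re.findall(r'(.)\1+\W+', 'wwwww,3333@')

After group 1 captures some text, `\1` only succeeds where that same text appears again.
Walking the string: at [0:6] match 'wwwww,', group 1 = 'w'; at [6:11] match '3333@', group 1 = '3'.
One capturing group, so `findall` returns just the captured substring from each match — 2 in all.

['w', '3']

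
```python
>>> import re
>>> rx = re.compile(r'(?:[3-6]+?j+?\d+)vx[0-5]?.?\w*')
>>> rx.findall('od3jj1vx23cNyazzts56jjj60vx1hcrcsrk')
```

['3jj1vx23cNyazzts56jjj60vx1hcrcsrk']

No capturing groups, so `findall` returns the 1 full match string.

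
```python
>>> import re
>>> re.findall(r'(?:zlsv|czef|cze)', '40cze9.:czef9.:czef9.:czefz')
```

['cze', 'czef', 'czef', 'czef']

The regex engine tests alternatives in the order written; an earlier branch that matches wins even if a later one would match more.
`findall` yields the raw match text (4 of them) because the pattern has no groups.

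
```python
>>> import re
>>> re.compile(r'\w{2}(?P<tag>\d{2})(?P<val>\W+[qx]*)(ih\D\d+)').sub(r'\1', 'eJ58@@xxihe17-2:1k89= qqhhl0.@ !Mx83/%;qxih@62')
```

'58-2:1k89= qqhhl0.@ !83'

Each match is replaced using the text its own group 1 captured.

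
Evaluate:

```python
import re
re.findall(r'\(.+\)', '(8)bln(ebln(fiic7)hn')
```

['(8)bln(ebln(fiic7)']

`findall` yields the raw match text (1 of them) because the pattern has no groups.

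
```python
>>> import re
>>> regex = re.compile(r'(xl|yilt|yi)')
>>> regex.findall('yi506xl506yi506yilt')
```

Branches in `(...|...)` are attempted left-to-right; the first branch that allows the whole pattern to succeed is taken.
One capturing group, so `findall` returns just the captured substring from each match — 4 in all.

['yi', 'xl', 'yi', 'yilt']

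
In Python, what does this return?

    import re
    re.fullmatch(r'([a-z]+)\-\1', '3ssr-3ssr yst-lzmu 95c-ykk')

None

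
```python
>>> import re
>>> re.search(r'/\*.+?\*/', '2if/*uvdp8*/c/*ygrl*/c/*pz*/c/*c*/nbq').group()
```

'/*uvdp8*/'

Unlike `match`, `search` isn't anchored — it looks for the pattern anywhere in the string.
The match spans [3:12] → '/*uvdp8*/'.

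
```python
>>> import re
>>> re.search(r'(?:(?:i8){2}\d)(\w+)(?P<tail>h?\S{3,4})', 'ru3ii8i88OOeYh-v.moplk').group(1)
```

'OOeYh'

The pattern matches the literal 'i8' repeated 2 times, then a digit (non-capturing group); then one or more of a word character (captured); then optionally a literal 'h', then 3 to 4 of a non-whitespace character (captured as 'tail').
`re.search` scans for the first position where the pattern succeeds.
The match spans [4:18] → 'i8i88OOeYh-v.m'.
Captured: group 1 = 'OOeYh', group 2 = '-v.m'.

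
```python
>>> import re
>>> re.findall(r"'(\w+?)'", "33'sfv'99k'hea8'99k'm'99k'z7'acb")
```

['sfv', 'hea8', 'm', 'z7']

Because there's exactly one group, `findall` drops the full match and keeps group 1 from each hit.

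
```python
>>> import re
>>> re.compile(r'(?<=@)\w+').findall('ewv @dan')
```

The lookaround is zero-width — it requires the adjacent text to match without consuming it, so the asserted text isn't part of the match.
`findall` yields the raw match text (1 of them) because the pattern has no groups.

['dan']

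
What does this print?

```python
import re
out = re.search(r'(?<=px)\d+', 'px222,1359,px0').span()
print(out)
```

Lookahead/lookbehind check context without consuming it, so the matched span excludes the asserted characters.
Unlike `match`, `search` isn't anchored — it looks for the pattern anywhere in the string.
The match spans [2:5] → '222'.

(2, 5)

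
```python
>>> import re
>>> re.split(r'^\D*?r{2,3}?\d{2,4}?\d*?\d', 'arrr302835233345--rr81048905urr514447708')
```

['', '835233345--rr81048905urr514447708']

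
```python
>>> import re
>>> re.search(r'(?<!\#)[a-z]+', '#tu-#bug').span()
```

The negative lookaround is zero-width — it rules out positions where the adjacent text would match, without consuming anything.
The match spans [2:3] → 'u'.

(2, 3)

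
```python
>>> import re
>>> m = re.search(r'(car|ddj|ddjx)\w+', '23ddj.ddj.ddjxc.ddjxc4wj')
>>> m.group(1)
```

Alternation tries branches left to right and keeps the first one that lets the overall match succeed at that position.
`re.search` scans for the first position where the pattern succeeds.
The match spans [10:15] → 'ddjxc'.
Captured: group 1 = 'ddj'.

'ddj'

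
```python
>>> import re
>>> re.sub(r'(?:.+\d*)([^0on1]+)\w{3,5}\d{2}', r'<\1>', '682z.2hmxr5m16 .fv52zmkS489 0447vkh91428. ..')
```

'<h>. ..'

The pattern matches one or more of any character, then zero or more of a digit (non-capturing group); then one or more of any character except [0on1] (captured); then 3 to 5 of a word character, then exactly 2 of a digit.
`\1` in the replacement pulls in group 1's text for each match.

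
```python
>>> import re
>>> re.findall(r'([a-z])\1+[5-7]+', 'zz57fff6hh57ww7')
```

['z', 'f', 'h', 'w']

`\1` is not a pattern — it's the concrete string captured by group 1, re-applied verbatim.
Scanning left to right: at [0:4] match 'zz57', group 1 = 'z'; at [4:8] match 'fff6', group 1 = 'f'; at [8:12] match 'hh57', group 1 = 'h'; at [12:15] match 'ww7', group 1 = 'w'.
Because there's exactly one group, `findall` drops the full match and keeps group 1 from each hit.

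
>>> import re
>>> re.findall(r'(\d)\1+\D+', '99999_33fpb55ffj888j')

A backreference is literal: `\1` must see the identical characters the first group matched.
With a single group, `findall` returns only what that group captured — 4 items.

['9', '3', '5', '8']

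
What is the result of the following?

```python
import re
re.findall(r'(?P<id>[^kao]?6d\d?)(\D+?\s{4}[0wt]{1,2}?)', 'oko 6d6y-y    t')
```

The pattern matches optionally any character except [kao], then the literal '6d', then optionally a digit (captured as 'id'); then one or more of a non-digit (lazy), then exactly 4 of whitespace, then 1 to 2 of one of [0wt] (lazy) (captured).
Matches: at [3:15] match ' 6d6y-y    t', groups = (' 6d6', 'y-y    t').
With 2 capturing groups, `findall` returns a 2-tuple per match.

[(' 6d6', 'y-y    t')]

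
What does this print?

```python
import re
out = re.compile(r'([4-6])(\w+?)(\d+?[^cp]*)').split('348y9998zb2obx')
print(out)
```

Pattern: a character in [4-6] (captured); then one or more of a word character (lazy) (captured); then one or more of a digit (lazy), then zero or more of any character except [cp] (captured).
The `?` after the quantifier makes it lazy — it takes as little as possible before letting the rest of the pattern try.
Matches to split on: at [1:14] → '48y9998zb2obx'.
With a capturing group present, the delimiter's captured portion is kept in the result list.

['3', '4', '8y', '9998zb2obx', '']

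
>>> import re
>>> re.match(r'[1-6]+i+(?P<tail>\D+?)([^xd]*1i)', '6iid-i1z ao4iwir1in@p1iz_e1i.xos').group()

'6iid-i1z ao4iwir1in@p1iz_e1i'

Pattern: one or more of a character in [1-6], then one or more of the literal 'i'; then one or more of a non-digit (lazy) (captured as 'tail'); then zero or more of any character except [xd], then the literal '1i' (captured).
`re.match` only tries the pattern at the start of the string.
The match spans [0:28] → '6iid-i1z ao4iwir1in@p1iz_e1i'.
Captured: group 1 = 'd', group 2 = '-i1z ao4iwir1in@p1iz_e1i'.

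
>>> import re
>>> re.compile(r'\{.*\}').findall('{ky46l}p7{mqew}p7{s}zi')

Scanning left to right: at [0:20] → '{ky46l}p7{mqew}p7{s}'.
No capturing groups, so `findall` returns the 1 full match string.

['{ky46l}p7{mqew}p7{s}']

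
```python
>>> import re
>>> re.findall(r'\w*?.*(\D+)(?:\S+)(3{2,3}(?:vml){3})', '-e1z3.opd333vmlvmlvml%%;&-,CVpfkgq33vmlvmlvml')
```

This matches zero or more of a word character (lazy), then zero or more of any character; then one or more of a non-digit (captured); then one or more of a non-whitespace character (non-capturing group); then 2 to 3 of the literal '3', then the literal 'vml' repeated 3 times (captured).
Scanning left to right: at [0:45] match '-e1z3.opd333vmlvmlvml%%;&-,CVpfkgq33vmlvmlvml', groups = ('g', '33vmlvmlvml').
With 2 capturing groups, `findall` returns a 2-tuple per match.

[('g', '33vmlvmlvml')]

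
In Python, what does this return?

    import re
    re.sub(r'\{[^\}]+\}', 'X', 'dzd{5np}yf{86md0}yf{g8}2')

'dzdXyfXyfX2'

Matches: at [3:8] → '{5np}'; at [10:17] → '{86md0}'; at [19:23] → '{g8}'.
`sub` substitutes 'X' at each match site.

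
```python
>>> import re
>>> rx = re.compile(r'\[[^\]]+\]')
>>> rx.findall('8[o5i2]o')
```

['[o5i2]']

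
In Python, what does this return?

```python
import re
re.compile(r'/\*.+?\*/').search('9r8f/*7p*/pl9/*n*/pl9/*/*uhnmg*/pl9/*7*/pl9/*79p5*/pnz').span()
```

(4, 10)

`re.search` tries every starting position until one works.
The match spans [4:10] → '/*7p*/'.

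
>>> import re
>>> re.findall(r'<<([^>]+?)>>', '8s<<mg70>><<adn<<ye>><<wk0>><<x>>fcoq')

Matches: at [2:10] match '<<mg70>>', group 1 = 'mg70'; at [10:21] match '<<adn<<ye>>', group 1 = 'adn<<ye'; at [21:28] match '<<wk0>>', group 1 = 'wk0'; at [28:33] match '<<x>>', group 1 = 'x'.
`findall` collects group 1 from each match (4 total).

['mg70', 'adn<<ye', 'wk0', 'x']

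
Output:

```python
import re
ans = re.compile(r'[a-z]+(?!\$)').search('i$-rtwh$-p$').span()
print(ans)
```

`(?!…)`/`(?<!…)` only lets a position through if the neighbouring text does NOT match; no characters are consumed.
`re.search` tries every starting position until one works.
The match spans [3:6] → 'rtw'.

(3, 6)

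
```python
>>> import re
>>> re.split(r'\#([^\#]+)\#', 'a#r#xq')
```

Matches to split on: at [1:4] → '#r#'.
The group in the pattern means `split` returns the separators' captures alongside the pieces.

['a', 'r', 'xq']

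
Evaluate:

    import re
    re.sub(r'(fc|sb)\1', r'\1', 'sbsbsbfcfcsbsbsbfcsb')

`\1` is not a pattern — it's the concrete string captured by group 1, re-applied verbatim.
`\1` in the replacement pulls in group 1's text for each match.

'sbsbfcsbsbfcsb'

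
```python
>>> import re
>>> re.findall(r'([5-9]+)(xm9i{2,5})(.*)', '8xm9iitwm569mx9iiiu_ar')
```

`findall` packs the 3 group values into a tuple for every match.

[('8', 'xm9ii', 'twm569mx9iiiu_ar')]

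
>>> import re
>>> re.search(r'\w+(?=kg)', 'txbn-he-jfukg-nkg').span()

(8, 11)

The lookaround is zero-width — it requires the adjacent text to match without consuming it, so the asserted text isn't part of the match.
`re.search` tries every starting position until one works.
The match spans [8:11] → 'jfu'.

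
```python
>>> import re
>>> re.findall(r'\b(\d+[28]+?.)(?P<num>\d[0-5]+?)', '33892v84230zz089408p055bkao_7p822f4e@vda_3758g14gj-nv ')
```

[('33892v', '84')]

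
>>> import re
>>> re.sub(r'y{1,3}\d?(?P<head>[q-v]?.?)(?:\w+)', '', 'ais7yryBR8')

The pattern matches 1 to 3 of a literal 'y', then optionally a digit; then optionally a character in [q-v], then optionally any character (captured as 'head'); then one or more of a word character (non-capturing group).
Matches: at [4:10] → 'yryBR8'.
Each match is replaced by ''.

'ais7'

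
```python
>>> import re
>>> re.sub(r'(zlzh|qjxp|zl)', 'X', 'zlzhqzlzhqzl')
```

'XqXqX'

`|` is ordered: at each position the engine commits to the first alternative that works.
Matches: at [0:4] → 'zlzh'; at [5:9] → 'zlzh'; at [10:12] → 'zl'.
Each match is replaced by 'X'.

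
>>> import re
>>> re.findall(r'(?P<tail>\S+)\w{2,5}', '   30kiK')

['30k']

This matches one or more of a non-whitespace character (captured as 'tail'); then 2 to 5 of a word character.
One capturing group, so `findall` returns just the captured substring from the one match — 1 in all.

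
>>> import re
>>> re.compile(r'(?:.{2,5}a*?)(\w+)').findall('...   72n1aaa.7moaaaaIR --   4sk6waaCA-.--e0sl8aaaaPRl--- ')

['72n1aaa', 'aaaIR', '4sk6waaCA', '0sl8aaaaPRl']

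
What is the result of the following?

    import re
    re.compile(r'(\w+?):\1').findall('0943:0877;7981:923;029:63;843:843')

After group 1 captures some text, `\1` only succeeds where that same text appears again.
Walking the string: at [26:33] match '843:843', group 1 = '843'.
With a single group, `findall` returns only what that group captured — 1 item.

['843']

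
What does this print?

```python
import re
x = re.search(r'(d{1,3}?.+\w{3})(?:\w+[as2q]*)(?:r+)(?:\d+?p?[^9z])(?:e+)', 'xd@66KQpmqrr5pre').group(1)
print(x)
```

Pattern: 1 to 3 of a literal 'd' (lazy), then one or more of any character, then exactly 3 of a word character (captured); then one or more of a word character, then zero or more of one of [as2q] (non-capturing group); then one or more of a literal 'r' (non-capturing group); then one or more of a digit (lazy), then optionally a literal 'p', then any character except [9z] (non-capturing group); then one or more of a literal 'e' (non-capturing group).
Unlike `match`, `search` isn't anchored — it looks for the pattern anywhere in the string.
The match spans [1:16] → 'd@66KQpmqrr5pre'.
Captured: group 1 = 'd@66KQpmq'.

d@66KQpmq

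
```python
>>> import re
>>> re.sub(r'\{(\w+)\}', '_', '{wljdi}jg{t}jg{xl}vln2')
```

Every occurrence is swapped for '_'.

'_jg_jg_vln2'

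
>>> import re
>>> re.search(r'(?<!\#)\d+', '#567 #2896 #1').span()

(2, 4)

The negative lookahead/lookbehind blocks any match where the forbidden context is present.
The match spans [2:4] → '67'.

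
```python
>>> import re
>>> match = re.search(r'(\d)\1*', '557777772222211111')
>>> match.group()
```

`\1` has to match the exact text group 1 already captured.
The match spans [0:2] → '55'.

'55'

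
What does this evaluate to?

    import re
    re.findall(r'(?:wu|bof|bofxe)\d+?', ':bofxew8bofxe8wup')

['bofxe8']

`findall` yields the raw match text (1 of them) because the pattern has no groups.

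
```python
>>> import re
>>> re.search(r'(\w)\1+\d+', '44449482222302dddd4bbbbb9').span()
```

(0, 14)

After group 1 captures some text, `\1` only succeeds where that same text appears again.
`re.search` scans for the first position where the pattern succeeds.
The match spans [0:14] → '44449482222302'.
Captured: group 1 = '4'.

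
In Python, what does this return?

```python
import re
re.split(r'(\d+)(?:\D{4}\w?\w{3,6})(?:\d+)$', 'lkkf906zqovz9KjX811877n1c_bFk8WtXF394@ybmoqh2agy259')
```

This matches one or more of a digit (captured); then exactly 4 of a non-digit, then optionally a word character, then 3 to 6 of a word character (non-capturing group); then one or more of a digit (non-capturing group); then anchored at the end.
Matches to split on: at [34:51] → '394@ybmoqh2agy259'.
Because the pattern has a capturing group, `split` also inserts each captured text between the pieces.

['lkkf906zqovz9KjX811877n1c_bFk8WtXF', '394', '']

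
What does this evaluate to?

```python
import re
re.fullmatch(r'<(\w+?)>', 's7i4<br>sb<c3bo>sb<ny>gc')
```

None

`fullmatch` succeeds only if the pattern covers the string from start to end.
Here the pattern can't cover the whole string, so the call returns None.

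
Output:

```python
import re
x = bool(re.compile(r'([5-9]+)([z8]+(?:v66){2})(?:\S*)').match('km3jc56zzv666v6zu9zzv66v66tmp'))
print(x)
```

Pattern: one or more of a character in [5-9] (captured); then one or more of one of [z8], then the literal 'v66' repeated 2 times (captured); then zero or more of a non-whitespace character (non-capturing group).
`match` is anchored at position 0; if the pattern doesn't fit there, it returns None.
Here position 0 doesn't satisfy it, so the call returns None, and `bool(None)` is False.

False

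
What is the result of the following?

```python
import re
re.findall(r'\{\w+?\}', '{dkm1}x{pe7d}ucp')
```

['{dkm1}', '{pe7d}']

Matches: at [0:6] → '{dkm1}'; at [7:13] → '{pe7d}'.
With no groups in the pattern, `findall` gives back each whole match — 2 here.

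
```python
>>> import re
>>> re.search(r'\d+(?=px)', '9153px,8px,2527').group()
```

The `(?=…)`/`(?<=…)` assertion just peeks at neighbouring text; it doesn't advance the match position.
`search` walks the string left to right and returns the first match it finds.
The match spans [0:4] → '9153'.

'9153'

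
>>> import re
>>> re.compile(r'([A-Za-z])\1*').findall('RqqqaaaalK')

['R', 'q', 'a', 'l', 'K']

A backreference is literal: `\1` must see the identical characters the first group matched.
Walking the string: at [0:1] match 'R', group 1 = 'R'; at [1:4] match 'qqq', group 1 = 'q'; at [4:8] match 'aaaa', group 1 = 'a'; at [8:9] match 'l', group 1 = 'l'; at [9:10] match 'K', group 1 = 'K'.
Because there's exactly one group, `findall` drops the full match and keeps group 1 from each hit.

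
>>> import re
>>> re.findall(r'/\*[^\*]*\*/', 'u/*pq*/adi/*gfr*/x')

['/*pq*/', '/*gfr*/']

Matches: at [1:7] → '/*pq*/'; at [10:17] → '/*gfr*/'.
With no groups in the pattern, `findall` gives back each whole match — 2 here.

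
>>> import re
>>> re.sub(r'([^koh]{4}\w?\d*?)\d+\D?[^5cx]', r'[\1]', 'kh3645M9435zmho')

The pattern matches exactly 4 of any character except [koh], then optionally a word character, then zero or more of a digit (lazy) (captured); then one or more of a digit; then optionally a non-digit, then any character except [5cx].
Because the quantifier is non-greedy, it stops expanding at the earliest point where the rest of the pattern can succeed.
Matches: at [2:13] → '3645M9435zm'.
The replacement refers to a captured group, so each match is rewritten using its own captured text.

'kh[3645M]ho'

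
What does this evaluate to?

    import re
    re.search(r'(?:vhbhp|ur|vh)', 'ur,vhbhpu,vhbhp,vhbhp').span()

Unlike `match`, `search` isn't anchored — it looks for the pattern anywhere in the string.
The match spans [0:2] → 'ur'.

(0, 2)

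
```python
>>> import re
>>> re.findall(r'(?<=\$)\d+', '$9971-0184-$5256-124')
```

Lookahead/lookbehind check context without consuming it, so the matched span excludes the asserted characters.
Since nothing is captured, `findall` lists the 2 matched substrings directly.

['9971', '5256']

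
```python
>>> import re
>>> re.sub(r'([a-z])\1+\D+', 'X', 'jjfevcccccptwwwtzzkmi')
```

After group 1 captures some text, `\1` only succeeds where that same text appears again.
Each match is replaced by 'X'.

'X'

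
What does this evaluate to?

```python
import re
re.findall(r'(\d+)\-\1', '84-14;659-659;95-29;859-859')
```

`\1` has to match the exact text group 1 already captured.
Because there's exactly one group, `findall` drops the full match and keeps group 1 from each hit.

['659', '859']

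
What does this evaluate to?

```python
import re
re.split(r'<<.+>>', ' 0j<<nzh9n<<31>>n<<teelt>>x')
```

Matches to split on: at [3:26] → '<<nzh9n<<31>>n<<teelt>>'.
`split` removes every match and returns the 2 fragments in between.

[' 0j', 'x']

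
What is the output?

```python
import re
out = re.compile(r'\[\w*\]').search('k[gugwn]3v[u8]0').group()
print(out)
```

[gugwn]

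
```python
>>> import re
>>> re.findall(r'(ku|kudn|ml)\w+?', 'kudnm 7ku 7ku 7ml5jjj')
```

Alternation isn't longest-match — the leftmost alternative that fits at this position is chosen.
With a single group, `findall` returns only what that group captured — 2 items.

['ku', 'ml']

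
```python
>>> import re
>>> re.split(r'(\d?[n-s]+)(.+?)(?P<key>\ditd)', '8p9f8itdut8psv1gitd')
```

The pattern matches optionally a digit, then one or more of a character in [n-s] (captured); then one or more of any character (lazy) (captured); then a digit, then the literal 'itd' (captured as 'key').
Matches to split on: at [0:8] → '8p9f8itd'.
With a capturing group present, the delimiter's captured portion is kept in the result list.

['', '8p', '9f', '8itd', 'ut8psv1gitd']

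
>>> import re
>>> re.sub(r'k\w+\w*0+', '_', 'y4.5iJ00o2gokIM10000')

'y4.5iJ00o2go_'

Pattern: the literal 'k', then one or more of a word character; then zero or more of a word character, then one or more of the literal '0'.
Matches: at [12:20] → 'kIM10000'.
Every occurrence is swapped for '_'.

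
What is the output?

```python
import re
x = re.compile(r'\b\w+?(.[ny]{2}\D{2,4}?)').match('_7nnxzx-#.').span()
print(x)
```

This matches a word boundary (`\b`, zero-width); then one or more of a word character (lazy); then any character, then exactly 2 of one of [ny], then 2 to 4 of a non-digit (lazy) (captured).
With the lazy modifier that quantifier settles for the fewest repetitions that let the rest of the pattern succeed (the atoms after it are unaffected and can still be greedy).
`re.match` won't scan ahead — the pattern has to work from the very first character.
The match spans [0:6] → '_7nnxz'.
Captured: group 1 = '7nnxz'.

(0, 6)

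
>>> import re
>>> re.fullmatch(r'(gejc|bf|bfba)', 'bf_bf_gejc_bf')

None

`re.fullmatch` is like wrapping the pattern in `^…$` (in single-line mode).
Here the pattern can't cover the whole string, so the call returns None.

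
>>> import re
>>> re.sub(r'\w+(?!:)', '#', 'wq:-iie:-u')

'#q:-#e:-#'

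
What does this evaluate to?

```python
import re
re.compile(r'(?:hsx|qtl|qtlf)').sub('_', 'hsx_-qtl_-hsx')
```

Every occurrence is swapped for '_'.

'__-__-_'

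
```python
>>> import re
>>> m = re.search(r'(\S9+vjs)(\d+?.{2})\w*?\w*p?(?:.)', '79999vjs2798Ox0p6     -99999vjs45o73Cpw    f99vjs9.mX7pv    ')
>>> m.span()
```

(0, 18)

The pattern matches a non-whitespace character, then one or more of the literal '9', then the literal 'vjs' (captured); then one or more of a digit (lazy), then exactly 2 of any character (captured); then zero or more of a word character (lazy); then zero or more of a word character, then optionally the literal 'p'; then any character (non-capturing group).
`re.search` tries every starting position until one works.
The match spans [0:18] → '79999vjs2798Ox0p6 '.
Captured: group 1 = '79999vjs', group 2 = '279'.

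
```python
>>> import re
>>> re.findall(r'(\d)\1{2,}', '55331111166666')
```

A backreference is literal: `\1` must see the identical characters the first group matched.
Matches: at [4:9] match '11111', group 1 = '1'; at [9:14] match '66666', group 1 = '6'.
One capturing group, so `findall` returns just the captured substring from each match — 2 in all.

['1', '6']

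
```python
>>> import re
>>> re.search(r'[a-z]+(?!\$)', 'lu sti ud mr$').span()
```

`(?!…)`/`(?<!…)` only lets a position through if the neighbouring text does NOT match; no characters are consumed.
The match spans [0:2] → 'lu'.

(0, 2)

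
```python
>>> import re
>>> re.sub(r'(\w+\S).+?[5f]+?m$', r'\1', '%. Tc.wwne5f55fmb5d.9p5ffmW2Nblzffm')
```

The pattern matches one or more of a word character, then a non-whitespace character (captured); then one or more of any character (lazy); then one or more of one of [5f] (lazy), then the literal 'm'; then anchored at the end.
Matches: at [3:35] → 'Tc.wwne5f55fmb5d.9p5ffmW2Nblzffm'.
The replacement refers to a captured group, so each match is rewritten using its own captured text.

'%. Tc.'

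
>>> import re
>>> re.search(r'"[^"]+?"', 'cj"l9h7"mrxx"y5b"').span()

The match spans [2:8] → '"l9h7"'.

(2, 8)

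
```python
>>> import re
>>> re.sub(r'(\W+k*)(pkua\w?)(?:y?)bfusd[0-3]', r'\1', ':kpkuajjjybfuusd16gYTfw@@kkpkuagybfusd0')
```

':kpkuajjjybfuusd16gYTfw@@kk'

Pattern: one or more of a non-word character, then zero or more of the literal 'k' (captured); then the literal 'pku', then the literal 'a', then optionally a word character (captured); then optionally a literal 'y' (non-capturing group); then the literal 'bfu', then the literal 'sd', then a character in [0-3].
Each match is replaced using the text its own group 1 captured.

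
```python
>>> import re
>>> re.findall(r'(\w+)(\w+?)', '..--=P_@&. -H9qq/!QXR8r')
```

[('P', '_'), ('H9q', 'q'), ('QXR8', 'r')]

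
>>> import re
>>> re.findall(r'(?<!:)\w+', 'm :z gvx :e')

['m', 'gvx']

`(?!…)`/`(?<!…)` only lets a position through if the neighbouring text does NOT match; no characters are consumed.
With no groups in the pattern, `findall` gives back each whole match — 2 here.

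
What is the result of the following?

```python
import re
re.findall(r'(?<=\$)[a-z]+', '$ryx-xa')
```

Lookahead/lookbehind check context without consuming it, so the matched span excludes the asserted characters.
Since nothing is captured, `findall` lists the 1 matched substring directly.

['ryx']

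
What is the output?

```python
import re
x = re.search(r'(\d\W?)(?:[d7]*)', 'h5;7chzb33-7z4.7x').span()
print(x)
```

(1, 4)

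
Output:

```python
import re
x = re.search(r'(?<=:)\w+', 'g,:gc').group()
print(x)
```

gc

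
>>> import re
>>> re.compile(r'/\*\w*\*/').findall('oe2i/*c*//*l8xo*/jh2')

Scanning left to right: at [4:9] → '/*c*/'; at [9:17] → '/*l8xo*/'.
No capturing groups, so `findall` returns the 2 full match strings.

['/*c*/', '/*l8xo*/']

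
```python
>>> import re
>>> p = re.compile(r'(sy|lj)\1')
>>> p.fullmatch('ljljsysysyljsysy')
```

None

`re.fullmatch` is like wrapping the pattern in `^…$` (in single-line mode).
Here the pattern can't cover the whole string, so the call returns None.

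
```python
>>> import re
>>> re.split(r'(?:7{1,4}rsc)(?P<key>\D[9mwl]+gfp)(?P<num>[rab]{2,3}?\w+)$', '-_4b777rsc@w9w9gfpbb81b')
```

['-_4b', '@w9w9gfp', 'bb81b', '']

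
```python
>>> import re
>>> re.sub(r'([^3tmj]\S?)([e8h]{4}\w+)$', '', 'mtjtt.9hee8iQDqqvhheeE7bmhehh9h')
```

The pattern matches any character except [3tmj], then optionally a non-whitespace character (captured); then exactly 4 of one of [e8h], then one or more of a word character (captured); then anchored at the end.
`sub` substitutes '' at each match site.

'mtjtt'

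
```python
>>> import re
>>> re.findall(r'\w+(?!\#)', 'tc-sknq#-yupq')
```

['tc', 'skn', 'yupq']

A negative assertion filters positions out without eating any characters.
Scanning left to right: at [0:2] → 'tc'; at [3:6] → 'skn'; at [9:13] → 'yupq'.
Since nothing is captured, `findall` lists the 3 matched substrings directly.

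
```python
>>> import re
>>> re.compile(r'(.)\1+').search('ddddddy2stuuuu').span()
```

(0, 6)

A backreference is literal: `\1` must see the identical characters the first group matched.
`re.search` tries every starting position until one works.
The match spans [0:6] → 'dddddd'.
Captured: group 1 = 'd'.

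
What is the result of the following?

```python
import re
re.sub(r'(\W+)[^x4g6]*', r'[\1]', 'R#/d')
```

'R[#/]'

Pattern: one or more of a non-word character (captured); then zero or more of any character except [x4g6].
Matches: at [1:4] → '#/d'.
The replacement refers to a captured group, so each match is rewritten using its own captured text.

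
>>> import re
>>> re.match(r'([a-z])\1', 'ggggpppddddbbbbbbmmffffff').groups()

After group 1 captures some text, `\1` only succeeds where that same text appears again.
With `match`, the pattern is implicitly anchored at the beginning.
The match spans [0:2] → 'gg'.
Captured: group 1 = 'g'.

('g',)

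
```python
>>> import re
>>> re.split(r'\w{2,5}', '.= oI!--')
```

['.= ', '!--']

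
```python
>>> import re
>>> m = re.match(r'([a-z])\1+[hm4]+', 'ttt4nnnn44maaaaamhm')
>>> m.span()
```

(0, 4)

After group 1 captures some text, `\1` only succeeds where that same text appears again.
`match` is anchored at position 0; if the pattern doesn't fit there, it returns None.
The match spans [0:4] → 'ttt4'.
Captured: group 1 = 't'.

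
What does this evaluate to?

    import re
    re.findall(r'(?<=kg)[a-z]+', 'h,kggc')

The lookaround is zero-width — it requires the adjacent text to match without consuming it, so the asserted text isn't part of the match.
Walking the string: at [4:6] → 'gc'.
No capturing groups, so `findall` returns the 1 full match string.

['gc']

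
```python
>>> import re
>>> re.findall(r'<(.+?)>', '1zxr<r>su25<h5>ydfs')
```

With the lazy modifier that quantifier settles for the fewest repetitions that let the rest of the pattern succeed (the atoms after it are unaffected and can still be greedy).
Scanning left to right: at [4:7] match '<r>', group 1 = 'r'; at [11:15] match '<h5>', group 1 = 'h5'.
One capturing group, so `findall` returns just the captured substring from each match — 2 in all.

['r', 'h5']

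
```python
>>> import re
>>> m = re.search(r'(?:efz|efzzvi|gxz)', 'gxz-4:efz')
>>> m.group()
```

'gxz'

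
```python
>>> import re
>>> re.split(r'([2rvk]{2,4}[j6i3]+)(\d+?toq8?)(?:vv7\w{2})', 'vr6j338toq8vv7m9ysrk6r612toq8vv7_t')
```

Pattern: 2 to 4 of one of [2rvk], then one or more of one of [j6i3] (captured); then one or more of a digit (lazy), then the literal 'toq', then optionally the literal '8' (captured); then the literal 'vv7', then exactly 2 of a word character (non-capturing group).
Matches to split on: at [0:16] → 'vr6j338toq8vv7m9'.
The group in the pattern means `split` returns the separators' captures alongside the pieces.

['', 'vr6j33', '8toq8', 'ysrk6r612toq8vv7_t']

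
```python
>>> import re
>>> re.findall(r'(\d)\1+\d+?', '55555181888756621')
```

`\1` has to match the exact text group 1 already captured.
With a single group, `findall` returns only what that group captured — 3 items.

['5', '8', '6']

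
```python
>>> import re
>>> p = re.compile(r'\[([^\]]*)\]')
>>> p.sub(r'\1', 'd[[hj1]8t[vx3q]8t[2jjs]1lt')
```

`\1` in the replacement pulls in group 1's text for each match.

'd[hj18tvx3q8t2jjs1lt'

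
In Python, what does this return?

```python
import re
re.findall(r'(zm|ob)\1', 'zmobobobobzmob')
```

['ob', 'ob']

A backreference is literal: `\1` must see the identical characters the first group matched.
`findall` collects group 1 from each match (2 total).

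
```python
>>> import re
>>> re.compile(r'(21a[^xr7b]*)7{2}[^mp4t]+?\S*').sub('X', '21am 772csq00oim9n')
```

This matches the literal '21a', then zero or more of any character except [xr7b] (captured); then exactly 2 of a literal '7', then one or more of any character except [mp4t] (lazy), then zero or more of a non-whitespace character.
Matches: at [0:18] → '21am 772csq00oim9n'.
Each match is replaced by 'X'.

'X'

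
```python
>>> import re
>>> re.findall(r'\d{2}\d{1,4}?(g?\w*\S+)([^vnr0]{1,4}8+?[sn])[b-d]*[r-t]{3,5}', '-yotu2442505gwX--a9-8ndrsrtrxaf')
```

[('2505gwX--a9', '-8n')]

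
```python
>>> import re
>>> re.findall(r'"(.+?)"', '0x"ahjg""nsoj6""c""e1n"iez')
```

['ahjg', 'nsoj6', 'c', 'e1n']

Because the quantifier is non-greedy, it stops expanding at the earliest point where the rest of the pattern can succeed.
Matches: at [2:8] match '"ahjg"', group 1 = 'ahjg'; at [8:15] match '"nsoj6"', group 1 = 'nsoj6'; at [15:18] match '"c"', group 1 = 'c'; at [18:23] match '"e1n"', group 1 = 'e1n'.
One capturing group, so `findall` returns just the captured substring from each match — 4 in all.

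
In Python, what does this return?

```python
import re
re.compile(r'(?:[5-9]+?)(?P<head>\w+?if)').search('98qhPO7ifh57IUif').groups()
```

('8qhPO7if',)

The match spans [0:9] → '98qhPO7if'.
Captured: group 1 = '8qhPO7if'.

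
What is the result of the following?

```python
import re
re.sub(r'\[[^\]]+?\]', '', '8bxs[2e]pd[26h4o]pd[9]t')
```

'8bxspdpdt'

Matches: at [4:8] → '[2e]'; at [10:17] → '[26h4o]'; at [19:22] → '[9]'.
`sub` substitutes '' at each match site.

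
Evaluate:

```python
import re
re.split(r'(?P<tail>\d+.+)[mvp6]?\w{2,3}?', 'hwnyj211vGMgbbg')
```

['hwnyj', '211vGMgb', '']

Pattern: one or more of a digit, then one or more of any character (captured as 'tail'); then optionally one of [mvp6], then 2 to 3 of a word character (lazy).
Matches to split on: at [5:15] → '211vGMgbbg'.
With a capturing group present, the delimiter's captured portion is kept in the result list.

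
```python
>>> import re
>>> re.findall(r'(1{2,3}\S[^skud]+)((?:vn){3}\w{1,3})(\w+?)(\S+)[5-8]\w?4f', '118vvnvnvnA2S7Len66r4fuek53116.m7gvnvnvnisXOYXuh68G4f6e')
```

[('118v', 'vnvnvnA2S', '7', 'Len66r4fuek53116.m7gvnvnvnisXOYXuh6')]

The pattern matches 2 to 3 of the literal '1', then a non-whitespace character, then one or more of any character except [skud] (captured); then the literal 'vn' repeated 3 times, then 1 to 3 of a word character (captured); then one or more of a word character (lazy) (captured); then one or more of a non-whitespace character (captured); then a character in [5-8], then optionally a word character, then the literal '4f'.
Matches: at [0:53] match '118vvnvnvnA2S7Len66r4fuek53116.m7gvnvnvnisXOYXuh68G4f', groups = ('118v', 'vnvnvnA2S', '7', 'Len66r4fuek53116.m7gvnvnvnisXOYXuh6').
4 groups means the one result is a tuple of 4 captured strings — 1 here.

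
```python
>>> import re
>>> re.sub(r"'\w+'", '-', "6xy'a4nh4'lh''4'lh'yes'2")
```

"6xy-lh'-lh-2"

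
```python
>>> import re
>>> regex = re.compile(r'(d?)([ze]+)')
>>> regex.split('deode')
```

['', 'd', 'e', 'o', 'd', 'e', '']

The pattern matches optionally a literal 'd' (captured); then one or more of one of [ze] (captured).
Matches to split on: at [0:2] → 'de'; at [3:5] → 'de'.
`re.split` interleaves the captured-group text with the surrounding fragments.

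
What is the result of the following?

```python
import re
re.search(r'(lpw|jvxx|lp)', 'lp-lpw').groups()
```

The match spans [0:2] → 'lp'.
Captured: group 1 = 'lp'.

('lp',)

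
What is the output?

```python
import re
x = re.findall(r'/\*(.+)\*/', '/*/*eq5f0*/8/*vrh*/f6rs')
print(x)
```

['/*eq5f0*/8/*vrh']

Walking the string: at [0:19] match '/*/*eq5f0*/8/*vrh*/', group 1 = '/*eq5f0*/8/*vrh'.
With a single group, `findall` returns only what that group captured — 1 item.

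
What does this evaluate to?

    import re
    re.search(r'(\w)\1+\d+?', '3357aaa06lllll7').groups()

The backreference `\1` re-matches whatever the first group consumed, character for character.
Unlike `match`, `search` isn't anchored — it looks for the pattern anywhere in the string.
The match spans [0:3] → '335'.
Captured: group 1 = '3'.

('3',)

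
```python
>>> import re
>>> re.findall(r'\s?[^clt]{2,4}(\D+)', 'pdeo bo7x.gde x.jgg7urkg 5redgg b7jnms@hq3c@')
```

[' bo', 'de x.jgg', 'g ', 'gg b', 's@hq']

This matches optionally whitespace, then 2 to 4 of any character except [clt]; then one or more of a non-digit (captured).
Matches: at [0:7] match 'pdeo bo', group 1 = ' bo'; at [7:19] match '7x.gde x.jgg', group 1 = 'de x.jgg'; at [19:25] match '7urkg ', group 1 = 'g '; at [25:33] match '5redgg b', group 1 = 'gg b'; at [33:41] match '7jnms@hq', group 1 = 's@hq'.
With a single group, `findall` returns only what that group captured — 5 items.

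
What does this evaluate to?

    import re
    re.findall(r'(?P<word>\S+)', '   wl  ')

The pattern matches one or more of a non-whitespace character (captured as 'word').
Walking the string: at [3:5] match 'wl', group 1 = 'wl'.
Because there's exactly one group, `findall` drops the full match and keeps group 1 from the one hit.

['wl']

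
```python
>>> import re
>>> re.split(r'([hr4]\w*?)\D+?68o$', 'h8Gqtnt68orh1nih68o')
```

['', 'h8Gqtnt68orh1', '']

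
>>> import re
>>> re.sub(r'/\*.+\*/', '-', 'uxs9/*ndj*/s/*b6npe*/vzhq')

'uxs9-vzhq'

`sub` substitutes '-' at each match site.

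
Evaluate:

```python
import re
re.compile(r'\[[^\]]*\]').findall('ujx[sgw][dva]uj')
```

Walking the string: at [3:8] → '[sgw]'; at [8:13] → '[dva]'.
`findall` yields the raw match text (2 of them) because the pattern has no groups.

['[sgw]', '[dva]']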